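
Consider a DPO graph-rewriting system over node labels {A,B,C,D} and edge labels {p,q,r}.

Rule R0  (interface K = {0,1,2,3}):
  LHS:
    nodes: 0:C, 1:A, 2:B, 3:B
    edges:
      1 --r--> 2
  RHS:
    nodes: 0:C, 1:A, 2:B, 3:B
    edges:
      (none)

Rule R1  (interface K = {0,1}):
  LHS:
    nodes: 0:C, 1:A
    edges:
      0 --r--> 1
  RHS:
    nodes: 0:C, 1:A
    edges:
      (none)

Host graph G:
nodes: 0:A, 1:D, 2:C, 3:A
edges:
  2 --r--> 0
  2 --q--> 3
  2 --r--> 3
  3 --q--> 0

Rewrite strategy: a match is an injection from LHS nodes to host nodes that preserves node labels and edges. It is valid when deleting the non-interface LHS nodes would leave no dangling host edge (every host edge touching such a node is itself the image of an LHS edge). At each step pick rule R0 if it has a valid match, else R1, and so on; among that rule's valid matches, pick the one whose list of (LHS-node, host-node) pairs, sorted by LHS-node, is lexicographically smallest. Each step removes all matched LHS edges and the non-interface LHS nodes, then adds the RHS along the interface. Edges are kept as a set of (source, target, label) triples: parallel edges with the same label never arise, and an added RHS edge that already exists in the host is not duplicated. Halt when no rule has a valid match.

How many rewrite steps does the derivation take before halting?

initial: |V|=4 |E|=4  E = 2-r->0 2-q->3 2-r->3 3-q->0
step 1: apply R1 at {0↦2, 1↦0}  → |V|=4 |E|=3  E = 2-q->3 2-r->3 3-q->0
step 2: apply R1 at {0↦2, 1↦3}  → |V|=4 |E|=2  E = 2-q->3 3-q->0
halt: no rule applies after step 2

Answer: 2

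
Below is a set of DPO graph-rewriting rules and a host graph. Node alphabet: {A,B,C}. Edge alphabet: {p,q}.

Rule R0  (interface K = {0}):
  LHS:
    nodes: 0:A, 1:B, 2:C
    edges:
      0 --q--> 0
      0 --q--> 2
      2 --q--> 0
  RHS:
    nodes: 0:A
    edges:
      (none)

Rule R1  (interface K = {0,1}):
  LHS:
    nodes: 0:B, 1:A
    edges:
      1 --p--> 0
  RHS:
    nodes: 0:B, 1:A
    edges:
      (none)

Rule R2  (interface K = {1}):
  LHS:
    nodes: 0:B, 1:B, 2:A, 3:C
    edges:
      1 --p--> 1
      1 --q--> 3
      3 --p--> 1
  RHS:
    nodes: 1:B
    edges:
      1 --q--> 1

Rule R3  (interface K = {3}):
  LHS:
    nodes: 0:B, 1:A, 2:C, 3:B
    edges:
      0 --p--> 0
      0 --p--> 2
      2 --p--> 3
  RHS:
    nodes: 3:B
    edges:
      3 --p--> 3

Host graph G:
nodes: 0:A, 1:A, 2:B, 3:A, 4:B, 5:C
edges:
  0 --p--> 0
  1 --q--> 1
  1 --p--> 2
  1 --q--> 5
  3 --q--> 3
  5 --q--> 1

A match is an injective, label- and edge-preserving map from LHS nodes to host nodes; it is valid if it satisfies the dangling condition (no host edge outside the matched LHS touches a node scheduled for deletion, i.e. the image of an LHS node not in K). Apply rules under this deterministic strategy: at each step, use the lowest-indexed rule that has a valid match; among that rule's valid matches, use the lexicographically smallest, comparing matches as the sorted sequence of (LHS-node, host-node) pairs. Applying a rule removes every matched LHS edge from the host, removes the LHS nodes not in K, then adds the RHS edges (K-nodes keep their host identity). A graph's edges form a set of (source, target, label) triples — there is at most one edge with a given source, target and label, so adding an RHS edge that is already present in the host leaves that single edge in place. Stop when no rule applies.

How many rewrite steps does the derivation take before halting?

initial: |V|=6 |E|=6  E = 0-p->0 1-q->1 1-p->2 1-q->5 3-q->3 5-q->1
step 1: apply R0 at {0↦1, 1↦4, 2↦5}  → |V|=4 |E|=3  E = 0-p->0 1-p->2 3-q->3
step 2: apply R1 at {0↦2, 1↦1}  → |V|=4 |E|=2  E = 0-p->0 3-q->3
halt: no rule applies after step 2

Answer: 2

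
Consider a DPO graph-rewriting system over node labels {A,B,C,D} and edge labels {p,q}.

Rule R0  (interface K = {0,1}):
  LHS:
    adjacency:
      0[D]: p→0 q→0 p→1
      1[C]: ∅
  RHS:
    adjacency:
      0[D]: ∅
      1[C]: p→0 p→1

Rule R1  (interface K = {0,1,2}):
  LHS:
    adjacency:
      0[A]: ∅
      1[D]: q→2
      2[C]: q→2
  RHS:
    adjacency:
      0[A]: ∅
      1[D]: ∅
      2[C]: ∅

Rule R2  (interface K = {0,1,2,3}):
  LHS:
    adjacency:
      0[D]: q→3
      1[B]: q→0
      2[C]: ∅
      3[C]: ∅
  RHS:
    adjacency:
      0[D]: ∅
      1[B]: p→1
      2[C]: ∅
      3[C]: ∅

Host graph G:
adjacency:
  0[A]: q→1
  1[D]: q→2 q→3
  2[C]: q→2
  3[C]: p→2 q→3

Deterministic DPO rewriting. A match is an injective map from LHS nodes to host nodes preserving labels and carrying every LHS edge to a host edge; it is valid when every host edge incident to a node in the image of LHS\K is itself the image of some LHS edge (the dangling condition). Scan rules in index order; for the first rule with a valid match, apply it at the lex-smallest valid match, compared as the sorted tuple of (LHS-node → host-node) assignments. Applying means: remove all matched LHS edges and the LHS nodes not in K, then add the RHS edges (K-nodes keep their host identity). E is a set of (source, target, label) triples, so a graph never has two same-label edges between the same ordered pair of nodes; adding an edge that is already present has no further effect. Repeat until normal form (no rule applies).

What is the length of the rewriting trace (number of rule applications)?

start.  V:4 E:6  edges: 0-q->1 1-q->2 1-q->3 2-q->2 3-p->2 3-q->3
1. fire R1 via {0↦0, 1↦1, 2↦2}  →  V:4 E:4  edges: 0-q->1 1-q->3 3-p->2 3-q->3
2. fire R1 via {0↦0, 1↦1, 2↦3}  →  V:4 E:2  edges: 0-q->1 3-p->2
final graph: no rule applies after step 2

Answer: 2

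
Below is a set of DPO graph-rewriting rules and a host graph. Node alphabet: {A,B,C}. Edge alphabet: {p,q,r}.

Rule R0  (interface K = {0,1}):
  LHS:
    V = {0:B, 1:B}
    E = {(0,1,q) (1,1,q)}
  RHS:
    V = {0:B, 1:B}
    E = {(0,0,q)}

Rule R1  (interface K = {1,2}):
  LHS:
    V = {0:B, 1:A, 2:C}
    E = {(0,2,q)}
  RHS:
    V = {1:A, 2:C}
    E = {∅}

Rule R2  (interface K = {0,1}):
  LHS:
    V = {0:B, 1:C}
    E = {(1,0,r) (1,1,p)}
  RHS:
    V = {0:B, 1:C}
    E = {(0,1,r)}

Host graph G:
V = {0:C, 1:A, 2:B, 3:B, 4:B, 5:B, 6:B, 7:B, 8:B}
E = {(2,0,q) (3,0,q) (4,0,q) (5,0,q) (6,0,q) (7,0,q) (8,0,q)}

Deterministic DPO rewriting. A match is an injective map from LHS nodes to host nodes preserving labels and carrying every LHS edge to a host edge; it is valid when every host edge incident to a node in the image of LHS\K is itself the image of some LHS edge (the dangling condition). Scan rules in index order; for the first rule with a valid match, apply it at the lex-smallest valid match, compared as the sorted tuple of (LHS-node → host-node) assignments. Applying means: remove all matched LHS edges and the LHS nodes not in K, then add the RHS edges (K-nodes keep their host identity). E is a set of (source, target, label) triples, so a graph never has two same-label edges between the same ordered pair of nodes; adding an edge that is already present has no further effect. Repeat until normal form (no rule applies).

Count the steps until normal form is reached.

start.  V:9 E:7  edges: 2-q->0 3-q->0 4-q->0 5-q->0 6-q->0 7-q->0 8-q->0
1. fire R1 via {0↦2, 1↦1, 2↦0}  →  V:8 E:6  edges: 3-q->0 4-q->0 5-q->0 6-q->0 7-q->0 8-q->0
2. fire R1 via {0↦3, 1↦1, 2↦0}  →  V:7 E:5  edges: 4-q->0 5-q->0 6-q->0 7-q->0 8-q->0
3. fire R1 via {0↦4, 1↦1, 2↦0}  →  V:6 E:4  edges: 5-q->0 6-q->0 7-q->0 8-q->0
4. fire R1 via {0↦5, 1↦1, 2↦0}  →  V:5 E:3  edges: 6-q->0 7-q->0 8-q->0
5. fire R1 via {0↦6, 1↦1, 2↦0}  →  V:4 E:2  edges: 7-q->0 8-q->0
6. fire R1 via {0↦7, 1↦1, 2↦0}  →  V:3 E:1  edges: 8-q->0
7. fire R1 via {0↦8, 1↦1, 2↦0}  →  V:2 E:0  edges: ∅
halt: no rule applies after step 7

Answer: 7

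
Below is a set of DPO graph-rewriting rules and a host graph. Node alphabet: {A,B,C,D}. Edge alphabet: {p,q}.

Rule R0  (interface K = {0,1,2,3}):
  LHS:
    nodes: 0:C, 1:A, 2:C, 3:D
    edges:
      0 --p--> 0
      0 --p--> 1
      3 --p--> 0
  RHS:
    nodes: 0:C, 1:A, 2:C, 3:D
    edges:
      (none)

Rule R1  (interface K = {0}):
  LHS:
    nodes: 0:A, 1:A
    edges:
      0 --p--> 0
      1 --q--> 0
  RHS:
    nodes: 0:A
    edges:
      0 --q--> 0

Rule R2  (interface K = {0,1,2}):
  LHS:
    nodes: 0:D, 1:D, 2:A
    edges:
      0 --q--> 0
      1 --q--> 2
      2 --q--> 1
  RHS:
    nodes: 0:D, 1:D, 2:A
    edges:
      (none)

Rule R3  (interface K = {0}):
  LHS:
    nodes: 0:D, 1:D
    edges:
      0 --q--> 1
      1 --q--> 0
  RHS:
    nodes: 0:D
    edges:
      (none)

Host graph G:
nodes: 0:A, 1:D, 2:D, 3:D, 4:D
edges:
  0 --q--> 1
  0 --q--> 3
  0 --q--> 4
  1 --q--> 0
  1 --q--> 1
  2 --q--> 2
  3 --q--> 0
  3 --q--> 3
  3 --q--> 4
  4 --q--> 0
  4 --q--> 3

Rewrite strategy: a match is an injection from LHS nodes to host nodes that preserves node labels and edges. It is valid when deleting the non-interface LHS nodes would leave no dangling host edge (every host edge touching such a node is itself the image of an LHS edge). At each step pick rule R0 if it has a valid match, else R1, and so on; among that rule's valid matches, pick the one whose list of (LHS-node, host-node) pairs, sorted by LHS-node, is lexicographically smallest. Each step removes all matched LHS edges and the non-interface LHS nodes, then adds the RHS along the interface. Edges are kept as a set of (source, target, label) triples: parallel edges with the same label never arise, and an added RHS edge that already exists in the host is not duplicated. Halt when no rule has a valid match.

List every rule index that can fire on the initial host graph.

R0: no valid match — LHS pattern not found
R1: no valid match — LHS pattern not found
R2: 7 valid matches — {0↦1, 1↦3, 2↦0}, {0↦1, 1↦4, 2↦0}, {0↦2, 1↦1, 2↦0} (+4 more)
R3: no valid match — 2 raw matches, all fail dangling condition

Answer: [R2]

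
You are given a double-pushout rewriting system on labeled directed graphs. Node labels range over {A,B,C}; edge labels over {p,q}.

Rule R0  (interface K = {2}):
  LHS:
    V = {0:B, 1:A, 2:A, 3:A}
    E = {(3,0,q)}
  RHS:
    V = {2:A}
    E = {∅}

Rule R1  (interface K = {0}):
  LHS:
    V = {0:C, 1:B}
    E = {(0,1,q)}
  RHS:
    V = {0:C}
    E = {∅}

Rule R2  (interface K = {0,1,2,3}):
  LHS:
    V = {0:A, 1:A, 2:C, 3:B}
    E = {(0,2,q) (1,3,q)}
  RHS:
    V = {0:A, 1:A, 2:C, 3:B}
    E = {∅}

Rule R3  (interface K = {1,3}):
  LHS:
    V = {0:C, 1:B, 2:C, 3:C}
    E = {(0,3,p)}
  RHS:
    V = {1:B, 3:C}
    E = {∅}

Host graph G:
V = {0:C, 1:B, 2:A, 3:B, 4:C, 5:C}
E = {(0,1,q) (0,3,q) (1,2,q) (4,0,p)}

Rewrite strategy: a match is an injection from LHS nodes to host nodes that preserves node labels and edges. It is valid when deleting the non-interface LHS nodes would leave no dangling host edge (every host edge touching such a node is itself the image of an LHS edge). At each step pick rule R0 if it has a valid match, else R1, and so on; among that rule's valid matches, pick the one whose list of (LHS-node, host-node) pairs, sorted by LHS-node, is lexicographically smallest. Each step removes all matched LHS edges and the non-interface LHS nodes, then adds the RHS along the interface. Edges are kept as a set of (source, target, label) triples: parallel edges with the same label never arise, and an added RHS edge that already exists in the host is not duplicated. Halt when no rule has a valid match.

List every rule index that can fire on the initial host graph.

R0: no valid match — LHS pattern not found
R1: 1 valid match — {0↦0, 1↦3}
R2: no valid match — LHS pattern not found
R3: 2 valid matches — {0↦4, 1↦1, 2↦5, 3↦0}, {0↦4, 1↦3, 2↦5, 3↦0}

Answer: [R1,R3]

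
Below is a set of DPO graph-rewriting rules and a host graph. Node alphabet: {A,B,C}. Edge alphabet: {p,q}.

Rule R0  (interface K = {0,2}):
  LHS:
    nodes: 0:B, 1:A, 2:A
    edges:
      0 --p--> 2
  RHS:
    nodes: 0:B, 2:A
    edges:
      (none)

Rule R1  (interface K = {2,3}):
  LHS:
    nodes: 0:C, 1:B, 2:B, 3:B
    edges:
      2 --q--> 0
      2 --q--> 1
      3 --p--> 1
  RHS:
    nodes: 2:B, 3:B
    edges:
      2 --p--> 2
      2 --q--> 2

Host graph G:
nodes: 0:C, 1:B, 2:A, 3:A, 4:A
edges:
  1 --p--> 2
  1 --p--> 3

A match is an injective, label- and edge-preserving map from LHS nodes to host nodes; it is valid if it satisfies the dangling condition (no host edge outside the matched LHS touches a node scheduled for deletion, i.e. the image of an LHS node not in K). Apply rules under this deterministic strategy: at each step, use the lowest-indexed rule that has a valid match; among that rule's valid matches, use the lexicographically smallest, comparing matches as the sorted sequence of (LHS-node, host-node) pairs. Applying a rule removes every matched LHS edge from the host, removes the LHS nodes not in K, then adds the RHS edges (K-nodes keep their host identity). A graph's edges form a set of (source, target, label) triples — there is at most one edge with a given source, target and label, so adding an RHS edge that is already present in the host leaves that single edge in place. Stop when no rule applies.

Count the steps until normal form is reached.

Answer: 2

Derivation:
start.  V:5 E:2  edges: 1-p->2 1-p->3
1. fire R0 via {0↦1, 1↦4, 2↦2}  →  V:4 E:1  edges: 1-p->3
2. fire R0 via {0↦1, 1↦2, 2↦3}  →  V:3 E:0  edges: ∅
final graph: no rule applies after step 2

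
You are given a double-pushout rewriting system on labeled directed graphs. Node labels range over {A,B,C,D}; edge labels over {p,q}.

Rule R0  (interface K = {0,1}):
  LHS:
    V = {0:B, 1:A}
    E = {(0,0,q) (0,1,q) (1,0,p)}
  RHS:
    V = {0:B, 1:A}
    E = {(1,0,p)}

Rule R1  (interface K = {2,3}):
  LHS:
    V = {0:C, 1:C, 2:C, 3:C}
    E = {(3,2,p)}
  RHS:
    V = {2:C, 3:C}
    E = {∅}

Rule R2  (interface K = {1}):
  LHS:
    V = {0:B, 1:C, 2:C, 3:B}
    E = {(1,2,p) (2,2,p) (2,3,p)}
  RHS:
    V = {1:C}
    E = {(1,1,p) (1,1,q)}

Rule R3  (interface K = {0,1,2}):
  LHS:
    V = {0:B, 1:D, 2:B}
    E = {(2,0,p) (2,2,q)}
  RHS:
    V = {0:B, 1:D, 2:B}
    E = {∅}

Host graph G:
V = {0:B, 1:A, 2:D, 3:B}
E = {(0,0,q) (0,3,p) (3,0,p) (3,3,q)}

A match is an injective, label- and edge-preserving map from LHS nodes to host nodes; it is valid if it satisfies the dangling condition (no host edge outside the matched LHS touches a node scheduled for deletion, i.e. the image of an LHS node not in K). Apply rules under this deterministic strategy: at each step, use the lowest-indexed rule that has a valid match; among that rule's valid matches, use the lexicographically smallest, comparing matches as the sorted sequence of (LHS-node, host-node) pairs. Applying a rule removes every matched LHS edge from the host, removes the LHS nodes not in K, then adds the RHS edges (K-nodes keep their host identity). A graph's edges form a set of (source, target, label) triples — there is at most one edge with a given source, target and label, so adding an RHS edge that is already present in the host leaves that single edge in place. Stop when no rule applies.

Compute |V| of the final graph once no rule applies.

Answer: 4

Derivation:
[0] host  ⇒  4 nodes, 4 edges  {0-q->0 0-p->3 3-p->0 3-q->3}
[1] R3 @ {0↦0, 1↦2, 2↦3}  ⇒  4 nodes, 2 edges  {0-q->0 0-p->3}
[2] R3 @ {0↦3, 1↦2, 2↦0}  ⇒  4 nodes, 0 edges  {∅}
final graph: no rule applies after step 2
NF nodes: {0:B, 1:A, 2:D, 3:B}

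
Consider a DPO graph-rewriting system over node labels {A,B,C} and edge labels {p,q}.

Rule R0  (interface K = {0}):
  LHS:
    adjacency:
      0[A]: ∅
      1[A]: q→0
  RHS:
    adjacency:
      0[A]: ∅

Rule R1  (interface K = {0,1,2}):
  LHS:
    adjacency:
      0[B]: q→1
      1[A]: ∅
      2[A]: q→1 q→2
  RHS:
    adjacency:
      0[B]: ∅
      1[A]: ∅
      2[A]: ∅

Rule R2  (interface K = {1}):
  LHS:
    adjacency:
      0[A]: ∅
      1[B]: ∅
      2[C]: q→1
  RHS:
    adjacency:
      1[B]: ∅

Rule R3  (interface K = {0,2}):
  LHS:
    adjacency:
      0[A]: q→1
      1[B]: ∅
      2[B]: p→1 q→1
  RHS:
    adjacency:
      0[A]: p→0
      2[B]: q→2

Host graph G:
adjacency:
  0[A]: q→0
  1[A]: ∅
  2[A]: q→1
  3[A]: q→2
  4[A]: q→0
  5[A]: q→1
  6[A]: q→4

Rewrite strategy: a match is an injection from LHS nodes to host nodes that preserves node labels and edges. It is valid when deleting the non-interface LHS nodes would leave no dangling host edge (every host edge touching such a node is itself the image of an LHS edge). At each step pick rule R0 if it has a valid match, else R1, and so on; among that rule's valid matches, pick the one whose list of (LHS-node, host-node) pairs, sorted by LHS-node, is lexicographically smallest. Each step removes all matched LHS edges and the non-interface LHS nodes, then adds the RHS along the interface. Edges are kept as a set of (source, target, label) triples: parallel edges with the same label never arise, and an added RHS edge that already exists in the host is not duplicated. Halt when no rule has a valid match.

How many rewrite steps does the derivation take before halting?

start.  V:7 E:6  edges: 0-q->0 2-q->1 3-q->2 4-q->0 5-q->1 6-q->4
1. fire R0 via {0↦1, 1↦5}  →  V:6 E:5  edges: 0-q->0 2-q->1 3-q->2 4-q->0 6-q->4
2. fire R0 via {0↦2, 1↦3}  →  V:5 E:4  edges: 0-q->0 2-q->1 4-q->0 6-q->4
3. fire R0 via {0↦1, 1↦2}  →  V:4 E:3  edges: 0-q->0 4-q->0 6-q->4
4. fire R0 via {0↦4, 1↦6}  →  V:3 E:2  edges: 0-q->0 4-q->0
5. fire R0 via {0↦0, 1↦4}  →  V:2 E:1  edges: 0-q->0
halt: no rule applies after step 5

Answer: 5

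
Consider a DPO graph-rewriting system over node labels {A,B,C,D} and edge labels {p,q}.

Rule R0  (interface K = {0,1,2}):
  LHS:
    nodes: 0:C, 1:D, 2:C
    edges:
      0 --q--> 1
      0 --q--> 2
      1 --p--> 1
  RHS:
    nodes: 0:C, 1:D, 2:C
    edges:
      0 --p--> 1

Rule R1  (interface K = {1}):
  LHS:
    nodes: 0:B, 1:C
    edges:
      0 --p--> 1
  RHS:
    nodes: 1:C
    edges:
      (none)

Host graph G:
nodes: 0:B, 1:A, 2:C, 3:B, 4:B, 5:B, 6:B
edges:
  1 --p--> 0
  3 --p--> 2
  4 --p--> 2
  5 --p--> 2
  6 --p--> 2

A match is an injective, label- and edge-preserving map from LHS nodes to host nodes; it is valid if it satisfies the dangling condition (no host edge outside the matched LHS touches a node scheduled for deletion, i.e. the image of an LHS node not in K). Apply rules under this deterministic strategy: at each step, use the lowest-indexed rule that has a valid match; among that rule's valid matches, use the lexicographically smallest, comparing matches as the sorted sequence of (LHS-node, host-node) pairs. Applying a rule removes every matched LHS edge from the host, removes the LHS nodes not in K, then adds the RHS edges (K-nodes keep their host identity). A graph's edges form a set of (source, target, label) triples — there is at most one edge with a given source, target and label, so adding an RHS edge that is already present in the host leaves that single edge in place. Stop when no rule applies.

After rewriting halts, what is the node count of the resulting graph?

start.  V:7 E:5  edges: 1-p->0 3-p->2 4-p->2 5-p->2 6-p->2
1. fire R1 via {0↦3, 1↦2}  →  V:6 E:4  edges: 1-p->0 4-p->2 5-p->2 6-p->2
2. fire R1 via {0↦4, 1↦2}  →  V:5 E:3  edges: 1-p->0 5-p->2 6-p->2
3. fire R1 via {0↦5, 1↦2}  →  V:4 E:2  edges: 1-p->0 6-p->2
4. fire R1 via {0↦6, 1↦2}  →  V:3 E:1  edges: 1-p->0
final graph: no rule applies after step 4
NF nodes: {0:B, 1:A, 2:C}

Answer: 3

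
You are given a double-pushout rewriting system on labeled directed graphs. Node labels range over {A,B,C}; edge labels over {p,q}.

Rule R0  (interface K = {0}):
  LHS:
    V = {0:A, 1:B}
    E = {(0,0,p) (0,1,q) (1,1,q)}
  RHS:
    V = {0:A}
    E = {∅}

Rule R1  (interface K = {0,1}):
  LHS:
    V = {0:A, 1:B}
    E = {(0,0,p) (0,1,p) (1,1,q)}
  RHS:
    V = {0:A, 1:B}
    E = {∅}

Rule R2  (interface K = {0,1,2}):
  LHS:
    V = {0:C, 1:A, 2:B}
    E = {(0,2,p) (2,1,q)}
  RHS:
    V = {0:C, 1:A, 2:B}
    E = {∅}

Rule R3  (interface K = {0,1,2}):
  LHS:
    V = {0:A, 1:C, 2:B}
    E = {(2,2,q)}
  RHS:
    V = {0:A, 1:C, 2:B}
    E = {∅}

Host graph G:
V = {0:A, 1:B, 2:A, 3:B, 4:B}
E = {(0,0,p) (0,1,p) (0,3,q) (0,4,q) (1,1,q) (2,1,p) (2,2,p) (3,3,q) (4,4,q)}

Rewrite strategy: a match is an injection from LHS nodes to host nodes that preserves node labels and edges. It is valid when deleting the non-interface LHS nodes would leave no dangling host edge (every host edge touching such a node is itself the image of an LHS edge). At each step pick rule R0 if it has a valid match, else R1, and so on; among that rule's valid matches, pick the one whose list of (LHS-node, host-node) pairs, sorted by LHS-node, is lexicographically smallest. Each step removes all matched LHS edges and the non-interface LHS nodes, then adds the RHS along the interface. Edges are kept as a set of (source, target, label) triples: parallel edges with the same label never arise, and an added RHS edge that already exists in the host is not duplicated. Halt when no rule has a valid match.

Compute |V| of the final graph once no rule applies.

Answer: 4

Steps:
initial: |V|=5 |E|=9  E = 0-p->0 0-p->1 0-q->3 0-q->4 1-q->1 2-p->1 2-p->2 3-q->3 4-q->4
step 1: apply R0 at {0↦0, 1↦3}  → |V|=4 |E|=6  E = 0-p->1 0-q->4 1-q->1 2-p->1 2-p->2 4-q->4
step 2: apply R1 at {0↦2, 1↦1}  → |V|=4 |E|=3  E = 0-p->1 0-q->4 4-q->4
halt: no rule applies after step 2
NF nodes: {0:A, 1:B, 2:A, 4:B}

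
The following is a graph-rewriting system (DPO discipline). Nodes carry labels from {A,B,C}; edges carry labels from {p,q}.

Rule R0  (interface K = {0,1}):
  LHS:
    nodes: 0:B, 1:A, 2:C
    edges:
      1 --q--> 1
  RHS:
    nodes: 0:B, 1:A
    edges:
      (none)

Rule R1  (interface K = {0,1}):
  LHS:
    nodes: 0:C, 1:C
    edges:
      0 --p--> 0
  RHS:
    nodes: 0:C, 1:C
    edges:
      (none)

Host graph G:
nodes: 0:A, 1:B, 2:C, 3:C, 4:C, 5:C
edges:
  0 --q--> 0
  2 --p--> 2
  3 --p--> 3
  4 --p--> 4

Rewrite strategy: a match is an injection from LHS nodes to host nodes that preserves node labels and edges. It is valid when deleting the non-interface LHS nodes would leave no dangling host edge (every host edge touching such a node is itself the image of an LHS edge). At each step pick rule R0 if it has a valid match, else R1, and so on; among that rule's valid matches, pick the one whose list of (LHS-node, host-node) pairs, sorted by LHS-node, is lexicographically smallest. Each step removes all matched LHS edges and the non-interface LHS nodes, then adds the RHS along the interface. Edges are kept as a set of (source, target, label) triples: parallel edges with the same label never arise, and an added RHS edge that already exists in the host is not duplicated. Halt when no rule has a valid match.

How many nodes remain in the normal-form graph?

Answer: 5

Steps:
start.  V:6 E:4  edges: 0-q->0 2-p->2 3-p->3 4-p->4
1. fire R0 via {0↦1, 1↦0, 2↦5}  →  V:5 E:3  edges: 2-p->2 3-p->3 4-p->4
2. fire R1 via {0↦2, 1↦3}  →  V:5 E:2  edges: 3-p->3 4-p->4
3. fire R1 via {0↦3, 1↦2}  →  V:5 E:1  edges: 4-p->4
4. fire R1 via {0↦4, 1↦2}  →  V:5 E:0  edges: ∅
halt: no rule applies after step 4
NF nodes: {0:A, 1:B, 2:C, 3:C, 4:C}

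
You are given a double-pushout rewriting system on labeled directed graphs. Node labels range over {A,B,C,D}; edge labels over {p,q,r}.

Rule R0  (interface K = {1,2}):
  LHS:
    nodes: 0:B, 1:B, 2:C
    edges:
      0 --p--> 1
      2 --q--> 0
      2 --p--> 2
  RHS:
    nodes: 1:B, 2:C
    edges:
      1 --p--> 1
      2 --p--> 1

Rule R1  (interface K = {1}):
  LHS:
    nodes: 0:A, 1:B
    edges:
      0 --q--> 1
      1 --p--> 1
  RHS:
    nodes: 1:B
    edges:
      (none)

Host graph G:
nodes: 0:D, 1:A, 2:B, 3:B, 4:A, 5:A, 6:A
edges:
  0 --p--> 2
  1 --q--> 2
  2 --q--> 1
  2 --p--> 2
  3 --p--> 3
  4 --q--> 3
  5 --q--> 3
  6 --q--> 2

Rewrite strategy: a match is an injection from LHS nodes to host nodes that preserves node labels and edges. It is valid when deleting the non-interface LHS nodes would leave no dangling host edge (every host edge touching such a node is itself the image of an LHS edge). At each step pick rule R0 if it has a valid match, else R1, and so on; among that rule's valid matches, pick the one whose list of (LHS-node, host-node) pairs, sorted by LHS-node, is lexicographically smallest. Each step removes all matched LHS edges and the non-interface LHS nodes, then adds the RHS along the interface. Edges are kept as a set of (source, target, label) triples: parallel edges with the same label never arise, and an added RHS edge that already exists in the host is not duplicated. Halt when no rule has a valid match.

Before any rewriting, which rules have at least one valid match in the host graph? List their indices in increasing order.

R0: no valid match — LHS pattern not found
R1: 3 valid matches — {0↦4, 1↦3}, {0↦5, 1↦3}, {0↦6, 1↦2}

Answer: [R1]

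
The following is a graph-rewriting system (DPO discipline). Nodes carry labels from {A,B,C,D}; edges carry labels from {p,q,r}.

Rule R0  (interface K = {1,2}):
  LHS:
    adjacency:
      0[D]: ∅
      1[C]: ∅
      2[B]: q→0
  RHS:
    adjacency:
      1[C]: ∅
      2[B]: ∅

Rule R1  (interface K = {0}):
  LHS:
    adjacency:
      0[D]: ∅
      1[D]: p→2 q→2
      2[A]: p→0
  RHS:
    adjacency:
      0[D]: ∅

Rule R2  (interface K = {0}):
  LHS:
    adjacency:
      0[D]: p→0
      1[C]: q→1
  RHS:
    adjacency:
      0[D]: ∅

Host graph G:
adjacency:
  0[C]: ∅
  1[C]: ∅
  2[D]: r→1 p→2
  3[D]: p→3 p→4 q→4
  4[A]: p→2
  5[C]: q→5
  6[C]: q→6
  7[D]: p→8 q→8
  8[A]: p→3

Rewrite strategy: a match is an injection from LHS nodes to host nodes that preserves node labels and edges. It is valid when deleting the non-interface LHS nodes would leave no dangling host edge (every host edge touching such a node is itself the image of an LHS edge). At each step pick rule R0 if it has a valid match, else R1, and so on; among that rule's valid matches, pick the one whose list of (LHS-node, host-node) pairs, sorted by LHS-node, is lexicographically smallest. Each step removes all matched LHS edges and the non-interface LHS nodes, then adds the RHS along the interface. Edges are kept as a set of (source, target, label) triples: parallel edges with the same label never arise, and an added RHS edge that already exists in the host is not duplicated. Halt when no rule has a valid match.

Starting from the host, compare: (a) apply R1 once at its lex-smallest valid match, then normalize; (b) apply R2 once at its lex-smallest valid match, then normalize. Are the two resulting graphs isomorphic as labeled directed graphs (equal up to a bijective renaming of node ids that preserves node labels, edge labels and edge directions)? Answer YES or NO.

branch R1-first: apply at {0↦3, 1↦7, 2↦8} → |E|=8, then 3 more step(s) → NF |V|=3 |E|=1 V={0:C, 1:C, 2:D} E=2-r->1
branch R2-first: apply at {0↦2, 1↦5} → |E|=9, then 3 more step(s) → NF |V|=3 |E|=1 V={0:C, 1:C, 2:D} E=2-r->1
graphs isomorphic (equal up to label-preserving node renaming)

Answer: YES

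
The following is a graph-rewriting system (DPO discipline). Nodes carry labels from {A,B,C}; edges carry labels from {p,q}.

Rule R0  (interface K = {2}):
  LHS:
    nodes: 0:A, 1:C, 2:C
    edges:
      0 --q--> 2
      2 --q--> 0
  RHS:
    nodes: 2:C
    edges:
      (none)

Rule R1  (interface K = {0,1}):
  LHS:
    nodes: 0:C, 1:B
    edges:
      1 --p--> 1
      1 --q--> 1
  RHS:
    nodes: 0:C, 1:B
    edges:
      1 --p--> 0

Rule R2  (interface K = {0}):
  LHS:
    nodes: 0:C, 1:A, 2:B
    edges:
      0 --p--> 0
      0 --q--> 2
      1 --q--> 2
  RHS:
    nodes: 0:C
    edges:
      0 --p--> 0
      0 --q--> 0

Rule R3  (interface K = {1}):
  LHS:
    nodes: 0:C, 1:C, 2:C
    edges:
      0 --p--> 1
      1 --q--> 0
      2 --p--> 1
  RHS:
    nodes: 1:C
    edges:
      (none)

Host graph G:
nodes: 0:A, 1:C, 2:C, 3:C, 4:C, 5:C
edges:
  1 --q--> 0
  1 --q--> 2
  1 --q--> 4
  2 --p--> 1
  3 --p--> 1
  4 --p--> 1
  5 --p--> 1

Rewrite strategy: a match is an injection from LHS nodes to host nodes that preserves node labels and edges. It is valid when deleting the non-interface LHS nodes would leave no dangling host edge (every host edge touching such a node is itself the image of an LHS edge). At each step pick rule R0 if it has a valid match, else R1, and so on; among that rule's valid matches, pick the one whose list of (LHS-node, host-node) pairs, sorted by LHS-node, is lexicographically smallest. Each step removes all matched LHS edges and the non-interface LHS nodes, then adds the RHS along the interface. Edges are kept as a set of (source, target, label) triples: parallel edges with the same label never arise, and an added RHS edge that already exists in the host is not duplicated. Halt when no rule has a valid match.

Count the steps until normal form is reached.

[0] host  ⇒  6 nodes, 7 edges  {1-q->0 1-q->2 1-q->4 2-p->1 3-p->1 4-p->1 5-p->1}
[1] R3 @ {0↦2, 1↦1, 2↦3}  ⇒  4 nodes, 4 edges  {1-q->0 1-q->4 4-p->1 5-p->1}
[2] R3 @ {0↦4, 1↦1, 2↦5}  ⇒  2 nodes, 1 edges  {1-q->0}
final graph: no rule applies after step 2

Answer: 2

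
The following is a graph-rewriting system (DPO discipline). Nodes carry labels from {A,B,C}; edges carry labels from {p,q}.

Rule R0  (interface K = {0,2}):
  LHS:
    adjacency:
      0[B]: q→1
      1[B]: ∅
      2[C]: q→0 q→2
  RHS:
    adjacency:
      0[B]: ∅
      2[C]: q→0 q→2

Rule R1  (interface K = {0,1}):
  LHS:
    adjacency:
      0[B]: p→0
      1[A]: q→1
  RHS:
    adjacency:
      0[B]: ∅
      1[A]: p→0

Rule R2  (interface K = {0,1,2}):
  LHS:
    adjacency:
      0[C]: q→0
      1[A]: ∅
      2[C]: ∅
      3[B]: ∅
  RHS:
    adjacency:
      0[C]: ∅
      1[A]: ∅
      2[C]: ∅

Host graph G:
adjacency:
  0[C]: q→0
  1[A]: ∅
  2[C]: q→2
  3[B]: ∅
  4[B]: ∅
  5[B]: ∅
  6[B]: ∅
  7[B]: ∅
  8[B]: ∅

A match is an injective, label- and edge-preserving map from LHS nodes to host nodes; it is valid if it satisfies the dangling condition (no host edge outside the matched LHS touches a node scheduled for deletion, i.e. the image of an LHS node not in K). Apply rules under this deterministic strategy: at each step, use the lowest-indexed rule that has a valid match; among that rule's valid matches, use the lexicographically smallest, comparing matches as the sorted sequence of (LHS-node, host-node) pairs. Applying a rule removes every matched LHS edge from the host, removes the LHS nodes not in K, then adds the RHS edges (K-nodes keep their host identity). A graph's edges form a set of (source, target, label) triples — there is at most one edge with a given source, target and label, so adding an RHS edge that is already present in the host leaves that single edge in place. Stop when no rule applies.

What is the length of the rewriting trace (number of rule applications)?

Answer: 2

Steps:
start.  V:9 E:2  edges: 0-q->0 2-q->2
1. fire R2 via {0↦0, 1↦1, 2↦2, 3↦3}  →  V:8 E:1  edges: 2-q->2
2. fire R2 via {0↦2, 1↦1, 2↦0, 3↦4}  →  V:7 E:0  edges: ∅
final graph: no rule applies after step 2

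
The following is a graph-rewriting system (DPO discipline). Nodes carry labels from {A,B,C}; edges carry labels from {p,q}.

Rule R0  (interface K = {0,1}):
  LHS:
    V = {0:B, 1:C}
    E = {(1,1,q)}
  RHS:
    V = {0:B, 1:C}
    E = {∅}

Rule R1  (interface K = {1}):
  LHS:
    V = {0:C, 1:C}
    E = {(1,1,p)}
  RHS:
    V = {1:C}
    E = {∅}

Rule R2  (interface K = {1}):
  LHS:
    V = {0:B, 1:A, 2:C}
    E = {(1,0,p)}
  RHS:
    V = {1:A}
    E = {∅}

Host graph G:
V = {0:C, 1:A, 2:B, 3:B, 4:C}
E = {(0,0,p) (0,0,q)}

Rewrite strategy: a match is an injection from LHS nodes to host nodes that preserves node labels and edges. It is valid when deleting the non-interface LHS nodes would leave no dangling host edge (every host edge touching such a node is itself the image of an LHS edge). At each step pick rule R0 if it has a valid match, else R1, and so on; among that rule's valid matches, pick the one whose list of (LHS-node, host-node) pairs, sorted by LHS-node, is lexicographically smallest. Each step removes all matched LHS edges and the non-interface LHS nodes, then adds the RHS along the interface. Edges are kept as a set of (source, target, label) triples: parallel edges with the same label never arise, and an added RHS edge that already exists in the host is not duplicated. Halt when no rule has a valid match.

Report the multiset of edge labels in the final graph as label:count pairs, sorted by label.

initial: |V|=5 |E|=2  E = 0-p->0 0-q->0
step 1: apply R0 at {0↦2, 1↦0}  → |V|=5 |E|=1  E = 0-p->0
step 2: apply R1 at {0↦4, 1↦0}  → |V|=4 |E|=0  E = ∅
normal form: no rule applies after step 2
NF edges: []

Answer: (no edges)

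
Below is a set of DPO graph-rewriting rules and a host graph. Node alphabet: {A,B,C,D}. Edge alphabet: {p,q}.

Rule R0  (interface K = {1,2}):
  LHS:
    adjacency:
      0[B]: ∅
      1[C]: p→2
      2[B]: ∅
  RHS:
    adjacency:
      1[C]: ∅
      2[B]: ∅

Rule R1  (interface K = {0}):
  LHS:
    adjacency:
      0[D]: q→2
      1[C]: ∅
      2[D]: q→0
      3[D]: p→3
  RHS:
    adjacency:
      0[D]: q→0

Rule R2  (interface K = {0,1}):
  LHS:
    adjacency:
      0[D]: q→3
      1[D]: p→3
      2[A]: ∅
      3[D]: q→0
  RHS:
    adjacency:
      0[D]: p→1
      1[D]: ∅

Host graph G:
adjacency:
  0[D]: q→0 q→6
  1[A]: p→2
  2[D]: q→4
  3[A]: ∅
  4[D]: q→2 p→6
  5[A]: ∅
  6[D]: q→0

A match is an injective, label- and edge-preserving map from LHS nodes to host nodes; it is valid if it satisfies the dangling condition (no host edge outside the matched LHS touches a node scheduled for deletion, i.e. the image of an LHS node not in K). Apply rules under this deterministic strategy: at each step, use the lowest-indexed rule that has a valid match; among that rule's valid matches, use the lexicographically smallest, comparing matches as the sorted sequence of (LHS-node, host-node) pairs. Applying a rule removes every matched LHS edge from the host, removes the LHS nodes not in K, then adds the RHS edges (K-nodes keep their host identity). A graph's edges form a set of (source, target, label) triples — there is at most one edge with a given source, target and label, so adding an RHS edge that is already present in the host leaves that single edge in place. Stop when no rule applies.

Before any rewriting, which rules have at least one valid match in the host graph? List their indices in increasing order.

R0: no valid match — LHS pattern not found
R1: no valid match — LHS pattern not found
R2: 2 valid matches — {0↦0, 1↦4, 2↦3, 3↦6}, {0↦0, 1↦4, 2↦5, 3↦6}

Answer: [R2]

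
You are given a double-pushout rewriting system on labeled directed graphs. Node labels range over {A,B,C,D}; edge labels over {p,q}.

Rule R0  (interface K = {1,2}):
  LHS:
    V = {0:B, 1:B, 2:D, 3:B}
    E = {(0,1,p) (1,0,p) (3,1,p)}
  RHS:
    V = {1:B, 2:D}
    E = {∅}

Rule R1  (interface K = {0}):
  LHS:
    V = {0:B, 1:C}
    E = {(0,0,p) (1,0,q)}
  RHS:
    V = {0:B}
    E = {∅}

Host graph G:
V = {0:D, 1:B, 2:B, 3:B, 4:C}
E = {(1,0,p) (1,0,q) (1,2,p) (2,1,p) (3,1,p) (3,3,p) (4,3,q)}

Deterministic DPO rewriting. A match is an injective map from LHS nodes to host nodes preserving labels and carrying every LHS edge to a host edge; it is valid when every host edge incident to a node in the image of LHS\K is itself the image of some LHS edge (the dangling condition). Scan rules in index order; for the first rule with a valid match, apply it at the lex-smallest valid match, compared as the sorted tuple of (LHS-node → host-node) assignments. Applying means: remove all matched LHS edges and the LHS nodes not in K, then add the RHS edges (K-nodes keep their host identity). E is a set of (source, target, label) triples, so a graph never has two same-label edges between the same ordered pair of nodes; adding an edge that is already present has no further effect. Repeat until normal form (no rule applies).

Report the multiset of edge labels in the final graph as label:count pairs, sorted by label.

initial: |V|=5 |E|=7  E = 1-p->0 1-q->0 1-p->2 2-p->1 3-p->1 3-p->3 4-q->3
step 1: apply R1 at {0↦3, 1↦4}  → |V|=4 |E|=5  E = 1-p->0 1-q->0 1-p->2 2-p->1 3-p->1
step 2: apply R0 at {0↦2, 1↦1, 2↦0, 3↦3}  → |V|=2 |E|=2  E = 1-p->0 1-q->0
normal form: no rule applies after step 2
NF edges: [(1, 0, 'p'), (1, 0, 'q')]

Answer: p:1 q:1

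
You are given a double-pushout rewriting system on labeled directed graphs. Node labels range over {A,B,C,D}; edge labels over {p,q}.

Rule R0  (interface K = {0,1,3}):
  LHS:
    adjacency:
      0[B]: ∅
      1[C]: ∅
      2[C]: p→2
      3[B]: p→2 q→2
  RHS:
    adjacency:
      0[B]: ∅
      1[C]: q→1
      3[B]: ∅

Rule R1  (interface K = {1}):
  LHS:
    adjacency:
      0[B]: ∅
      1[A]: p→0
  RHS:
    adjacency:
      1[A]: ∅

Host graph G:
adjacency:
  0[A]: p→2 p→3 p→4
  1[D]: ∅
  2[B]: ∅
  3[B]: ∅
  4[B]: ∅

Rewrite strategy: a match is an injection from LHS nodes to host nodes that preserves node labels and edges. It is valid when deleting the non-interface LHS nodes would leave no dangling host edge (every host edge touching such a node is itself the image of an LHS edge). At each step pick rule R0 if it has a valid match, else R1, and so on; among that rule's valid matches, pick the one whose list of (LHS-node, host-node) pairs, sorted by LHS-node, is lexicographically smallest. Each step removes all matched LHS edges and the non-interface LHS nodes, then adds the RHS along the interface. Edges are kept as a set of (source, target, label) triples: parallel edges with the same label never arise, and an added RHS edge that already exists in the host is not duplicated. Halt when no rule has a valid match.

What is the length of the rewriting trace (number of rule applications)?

start.  V:5 E:3  edges: 0-p->2 0-p->3 0-p->4
1. fire R1 via {0↦2, 1↦0}  →  V:4 E:2  edges: 0-p->3 0-p->4
2. fire R1 via {0↦3, 1↦0}  →  V:3 E:1  edges: 0-p->4
3. fire R1 via {0↦4, 1↦0}  →  V:2 E:0  edges: ∅
halt: no rule applies after step 3

Answer: 3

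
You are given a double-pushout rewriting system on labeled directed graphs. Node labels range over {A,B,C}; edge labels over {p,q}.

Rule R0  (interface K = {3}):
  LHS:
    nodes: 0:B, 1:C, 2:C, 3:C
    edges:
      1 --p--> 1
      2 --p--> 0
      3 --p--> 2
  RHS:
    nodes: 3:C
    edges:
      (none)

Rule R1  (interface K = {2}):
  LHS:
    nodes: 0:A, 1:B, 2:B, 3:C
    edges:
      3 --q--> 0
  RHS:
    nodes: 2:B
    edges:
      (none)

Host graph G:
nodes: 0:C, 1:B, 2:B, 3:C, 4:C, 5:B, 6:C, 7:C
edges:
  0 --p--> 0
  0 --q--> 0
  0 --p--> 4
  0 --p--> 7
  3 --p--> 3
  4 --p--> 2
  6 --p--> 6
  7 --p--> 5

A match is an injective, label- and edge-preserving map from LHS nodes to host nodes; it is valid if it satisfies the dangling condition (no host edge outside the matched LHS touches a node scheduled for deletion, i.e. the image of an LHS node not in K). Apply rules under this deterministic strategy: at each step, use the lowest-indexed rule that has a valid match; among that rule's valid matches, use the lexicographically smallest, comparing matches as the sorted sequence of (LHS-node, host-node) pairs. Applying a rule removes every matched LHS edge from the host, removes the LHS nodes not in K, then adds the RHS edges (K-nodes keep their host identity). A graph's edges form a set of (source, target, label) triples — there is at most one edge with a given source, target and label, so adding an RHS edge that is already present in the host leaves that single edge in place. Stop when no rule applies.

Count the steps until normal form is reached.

initial: |V|=8 |E|=8  E = 0-p->0 0-q->0 0-p->4 0-p->7 3-p->3 4-p->2 6-p->6 7-p->5
step 1: apply R0 at {0↦2, 1↦3, 2↦4, 3↦0}  → |V|=5 |E|=5  E = 0-p->0 0-q->0 0-p->7 6-p->6 7-p->5
step 2: apply R0 at {0↦5, 1↦6, 2↦7, 3↦0}  → |V|=2 |E|=2  E = 0-p->0 0-q->0
halt: no rule applies after step 2

Answer: 2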